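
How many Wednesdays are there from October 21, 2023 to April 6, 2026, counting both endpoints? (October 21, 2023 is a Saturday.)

128

October 21, 2023 is a Saturday; the first Wednesday on or after it is October 25, 2023 (4 days later).
From October 25, 2023 to April 6, 2026: 67 + 366 + 365 + 96 = 894 days (rest of 2023, 2024, 2025, to April 6, 2026 in 2026).
894 ÷ 7 = 127 full weeks with remainder 5, so 127 more Wednesdays after the first → 128.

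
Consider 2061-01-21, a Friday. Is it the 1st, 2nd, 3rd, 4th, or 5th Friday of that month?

3rd

Day 21 falls in week ⌈21/7⌉ of the month.
Days 1–7 hold the 1st Friday, 8–14 the 2nd, 15–21 the 3rd, 22–28 the 4th, 29–31 the 5th.
21 is in the range for the 3rd.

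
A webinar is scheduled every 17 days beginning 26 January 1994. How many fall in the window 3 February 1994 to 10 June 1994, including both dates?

7

Occurrences land 17·i days after 26 January 1994 for i = 0, 1, 2, …
3 February 1994 is 8 days after the start; 8 ÷ 17 = 0 remainder 8; since the remainder is 8, round up to i = 1. First occurrence in the window: #2 on 12 February 1994 (1×17 = 17 days in).
10 June 1994 is 135 days after the start; 135 ÷ 17 = 7 remainder 16. Last occurrence in the window: #8 on 25 May 1994.
Occurrences #2 through #8: 7 in total.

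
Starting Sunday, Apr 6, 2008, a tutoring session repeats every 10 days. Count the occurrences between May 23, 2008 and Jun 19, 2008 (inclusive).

Occurrences land 10·i days after Apr 6, 2008 for i = 0, 1, 2, …
May 23, 2008 is 47 days after the start; 47 ÷ 10 = 4 remainder 7; since the remainder is 7, round up to i = 5. First occurrence in the window: #6 on May 26, 2008 (5×10 = 50 days in).
Jun 19, 2008 is 74 days after the start; 74 ÷ 10 = 7 remainder 4. Last occurrence in the window: #8 on Jun 15, 2008.
Occurrences #6 through #8: 3 in total.

3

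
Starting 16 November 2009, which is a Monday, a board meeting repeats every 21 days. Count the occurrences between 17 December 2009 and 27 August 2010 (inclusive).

Occurrences land 21·i days after 16 November 2009 for i = 0, 1, 2, …
17 December 2009 is 31 days after the start; 31 ÷ 21 = 1 remainder 10; since the remainder is 10, round up to i = 2. First occurrence in the window: #3 on 28 December 2009 (2×21 = 42 days in).
27 August 2010 is 284 days after the start; 284 ÷ 21 = 13 remainder 11. Last occurrence in the window: #14 on 16 August 2010.
Occurrences #3 through #14: 12 in total.

12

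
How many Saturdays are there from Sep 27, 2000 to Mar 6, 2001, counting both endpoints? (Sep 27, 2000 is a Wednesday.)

23

Sep 27, 2000 is a Wednesday; the first Saturday on or after it is Sep 30, 2000 (3 days later).
From Sep 30, 2000 to Mar 6, 2001: 0 + 31 + 30 + 31 + 31 + 28 + 6 = 157 days (rest of Sep, Oct, Nov, Dec, Jan, Feb, Mar).
157 ÷ 7 = 22 full weeks with remainder 3, so 22 more Saturdays after the first → 23.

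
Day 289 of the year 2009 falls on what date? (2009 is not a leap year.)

January has 31 days (289 − 31 = 258 remain).
February has 28 days (258 − 28 = 230 remain).
March has 31 days (230 − 31 = 199 remain).
April has 30 days (199 − 30 = 169 remain).
May has 31 days (169 − 31 = 138 remain).
June has 30 days (138 − 30 = 108 remain).
July has 31 days (108 − 31 = 77 remain).
August has 31 days (77 − 31 = 46 remain).
September has 30 days (46 − 30 = 16 remain).
16 into October → October 16.

October 16, 2009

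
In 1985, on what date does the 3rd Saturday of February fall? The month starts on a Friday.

February 16, 1985

February 1985 begins on a Friday, so the first Saturday is February 2 (1 day later).
The 3rd Saturday is 2 weeks later: 2 + 14 = 16.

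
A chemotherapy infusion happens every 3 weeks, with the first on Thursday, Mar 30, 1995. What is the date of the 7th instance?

Aug 3, 1995

The 7th occurrence is 6 intervals after the first: 6 × 21 = 126 days after Mar 30, 1995.
Mar has 31 days — 1 day to the end of Mar leaves 125.
Apr has 30 days (95 left).
May has 31 days (64 left).
Jun has 30 days (34 left).
Jul has 31 days (3 left).
3 days into Aug → Aug 3, 1995.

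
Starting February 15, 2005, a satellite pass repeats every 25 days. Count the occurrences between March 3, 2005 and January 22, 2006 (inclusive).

Occurrences land 25·i days after February 15, 2005 for i = 0, 1, 2, …
March 3, 2005 is 16 days after the start; 16 ÷ 25 = 0 remainder 16; since the remainder is 16, round up to i = 1. First occurrence in the window: #2 on March 12, 2005 (1×25 = 25 days in).
January 22, 2006 is 341 days after the start; 341 ÷ 25 = 13 remainder 16. Last occurrence in the window: #14 on January 6, 2006.
Occurrences #2 through #14: 13 in total.

13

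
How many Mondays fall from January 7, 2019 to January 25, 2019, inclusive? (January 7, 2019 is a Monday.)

January 7, 2019 is a Monday; the first Monday on or after it is January 7, 2019.
From January 7, 2019 to January 25, 2019 is 25 − 7 = 18 days.
18 ÷ 7 = 2 full weeks with remainder 4, so 2 more Mondays after the first → 3.

3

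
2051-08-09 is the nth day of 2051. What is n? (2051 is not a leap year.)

221

Days in months before August: 31 + 28 + 31 + 30 + 31 + 30 + 31 = 212.
Plus 9 days into August → day 221.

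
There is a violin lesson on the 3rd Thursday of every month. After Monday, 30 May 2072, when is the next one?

16 June 2072

May 2072 starts on a Sunday; its first Thursday is the 5th, so the 3rd Thursday is the 19th — 19 May 2072.
That is not after 30 May 2072, so look at June 2072.
June 2072 starts on a Wednesday; its first Thursday is the 2nd, so the 3rd Thursday is the 16th — 16 June 2072.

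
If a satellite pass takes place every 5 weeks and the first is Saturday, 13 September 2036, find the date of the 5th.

31 January 2037

The 5th occurrence is 4 intervals after the first: 4 × 35 = 140 days after 13 September 2036.
September has 30 days — 17 days to the end of September leaves 123.
October has 31 days (92 left).
November has 30 days (62 left).
December has 31 days (31 left).
31 days into January → 31 January 2037.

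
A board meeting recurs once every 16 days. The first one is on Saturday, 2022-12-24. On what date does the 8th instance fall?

The 8th occurrence is 7 intervals after the first: 7 × 16 = 112 days after 2022-12-24.
December has 31 days — 7 days to the end of December leaves 105.
January has 31 days (74 left).
February has 28 days (46 left).
March has 31 days (15 left).
15 days into April → 2023-04-15.

2023-04-15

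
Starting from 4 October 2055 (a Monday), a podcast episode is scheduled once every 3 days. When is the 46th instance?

16 February 2056

The 46th occurrence is 45 intervals after the first: 45 × 3 = 135 days after 4 October 2055.
October has 31 days — 27 days to the end of October leaves 108.
November has 30 days (78 left).
December has 31 days (47 left).
January has 31 days (16 left).
16 days into February → 16 February 2056.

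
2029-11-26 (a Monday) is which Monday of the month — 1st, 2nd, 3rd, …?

4th

Day 26 falls in week ⌈26/7⌉ of the month.
Days 1–7 hold the 1st Monday, 8–14 the 2nd, 15–21 the 3rd, 22–28 the 4th, 29–31 the 5th.
26 is in the range for the 4th.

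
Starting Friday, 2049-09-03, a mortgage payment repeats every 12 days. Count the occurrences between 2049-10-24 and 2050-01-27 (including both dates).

Occurrences land 12·i days after 2049-09-03 for i = 0, 1, 2, …
2049-10-24 is 51 days after the start; 51 ÷ 12 = 4 remainder 3; since the remainder is 3, round up to i = 5. First occurrence in the window: #6 on 2049-11-02 (5×12 = 60 days in).
2050-01-27 is 146 days after the start; 146 ÷ 12 = 12 remainder 2. Last occurrence in the window: #13 on 2050-01-25.
Occurrences #6 through #13: 8 in total.

8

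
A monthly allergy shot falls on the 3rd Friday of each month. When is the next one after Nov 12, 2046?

Nov 2046 starts on a Thursday; its first Friday is the 2nd, so the 3rd Friday is the 16th — Nov 16, 2046.
Nov 16, 2046 is after Nov 12, 2046, so that is the next one.

Nov 16, 2046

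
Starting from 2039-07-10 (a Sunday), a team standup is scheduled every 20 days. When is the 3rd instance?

The 3rd occurrence is 2 intervals after the first: 2 × 20 = 40 days after 2039-07-10.
July has 31 days — 21 days to the end of July leaves 19.
19 days into August → 2039-08-19.

2039-08-19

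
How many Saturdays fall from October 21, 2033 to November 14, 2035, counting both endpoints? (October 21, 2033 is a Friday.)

October 21, 2033 is a Friday; the first Saturday on or after it is October 22, 2033 (1 day later).
From October 22, 2033 to November 14, 2035: 70 + 365 + 318 = 753 days (rest of 2033, 2034, to November 14, 2035 in 2035).
753 ÷ 7 = 107 full weeks with remainder 4, so 107 more Saturdays after the first → 108.

108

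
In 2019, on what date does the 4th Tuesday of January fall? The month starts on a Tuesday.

January 22, 2019

January 2019 begins on a Tuesday, so the first Tuesday is January 1.
The 4th Tuesday is 3 weeks later: 1 + 21 = 22.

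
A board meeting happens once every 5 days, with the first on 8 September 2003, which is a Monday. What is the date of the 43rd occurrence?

5 April 2004

The 43rd occurrence is 42 intervals after the first: 42 × 5 = 210 days after 8 September 2003.
September has 30 days — 22 days to the end of September leaves 188.
October has 31 days (157 left).
November has 30 days (127 left).
December has 31 days (96 left).
January has 31 days (65 left).
February has 29 days (36 left).
March has 31 days (5 left).
5 days into April → 5 April 2004.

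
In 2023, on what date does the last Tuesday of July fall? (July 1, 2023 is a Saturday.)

2023-07-25

July 2023 begins on a Saturday, so the first Tuesday is July 4 (3 days later).
July 2023 has 31 days. Adding weeks: 4, 11, 18, 25 — the last one ≤ 31 is the 25th.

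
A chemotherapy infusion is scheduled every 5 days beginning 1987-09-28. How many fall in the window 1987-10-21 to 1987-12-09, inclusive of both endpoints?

Occurrences land 5·i days after 1987-09-28 for i = 0, 1, 2, …
1987-10-21 is 23 days after the start; 23 ÷ 5 = 4 remainder 3; since the remainder is 3, round up to i = 5. First occurrence in the window: #6 on 1987-10-23 (5×5 = 25 days in).
1987-12-09 is 72 days after the start; 72 ÷ 5 = 14 remainder 2. Last occurrence in the window: #15 on 1987-12-07.
Occurrences #6 through #15: 10 in total.

10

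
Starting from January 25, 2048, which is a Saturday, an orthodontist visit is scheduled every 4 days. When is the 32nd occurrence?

May 28, 2048

The 32nd occurrence is 31 intervals after the first: 31 × 4 = 124 days after January 25, 2048.
January has 31 days — 6 days to the end of January leaves 118.
February has 29 days (89 left).
March has 31 days (58 left).
April has 30 days (28 left).
28 days into May → May 28, 2048.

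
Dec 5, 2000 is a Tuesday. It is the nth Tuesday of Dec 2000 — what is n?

Day 5 falls in week ⌈5/7⌉ of the month.
Days 1–7 hold the 1st Tuesday, 8–14 the 2nd, 15–21 the 3rd, 22–28 the 4th, 29–31 the 5th.
5 is in the range for the 1st.

1st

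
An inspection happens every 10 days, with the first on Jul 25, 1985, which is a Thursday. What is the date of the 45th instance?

Oct 8, 1986

The 45th occurrence is 44 intervals after the first: 44 × 10 = 440 days after Jul 25, 1985.
Jul has 31 days — 6 days to the end of Jul leaves 434.
From end of Jul to end of 1985 is 153 days (281 left).
Jan has 31 days (250 left).
Feb has 28 days (222 left).
Mar has 31 days (191 left).
Apr has 30 days (161 left).
May has 31 days (130 left).
Jun has 30 days (100 left).
Jul has 31 days (69 left).
Aug has 31 days (38 left).
Sep has 30 days (8 left).
8 days into Oct → Oct 8, 1986.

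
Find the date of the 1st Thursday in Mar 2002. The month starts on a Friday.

Mar 7, 2002

Mar 2002 begins on a Friday, so the first Thursday is Mar 7 (6 days later).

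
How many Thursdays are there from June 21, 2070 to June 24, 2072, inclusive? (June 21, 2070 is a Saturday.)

June 21, 2070 is a Saturday; the first Thursday on or after it is June 26, 2070 (5 days later).
From June 26, 2070 to June 24, 2072: 188 + 365 + 176 = 729 days (rest of 2070, 2071, to June 24, 2072 in 2072).
729 ÷ 7 = 104 full weeks with remainder 1, so 104 more Thursdays after the first → 105.

105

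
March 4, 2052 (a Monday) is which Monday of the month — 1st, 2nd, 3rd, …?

1st

Day 4 falls in week ⌈4/7⌉ of the month.
Days 1–7 hold the 1st Monday, 8–14 the 2nd, 15–21 the 3rd, 22–28 the 4th, 29–31 the 5th.
4 is in the range for the 1st.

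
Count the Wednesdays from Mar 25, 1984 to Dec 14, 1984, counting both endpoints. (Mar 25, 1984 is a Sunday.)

Mar 25, 1984 is a Sunday; the first Wednesday on or after it is Mar 28, 1984 (3 days later).
From Mar 28, 1984 to Dec 14, 1984: 3 + 30 + 31 + 30 + 31 + 31 + 30 + 31 + 30 + 14 = 261 days (rest of Mar, Apr, May, Jun, Jul, Aug, Sep, Oct, Nov, Dec).
261 ÷ 7 = 37 full weeks with remainder 2, so 37 more Wednesdays after the first → 38.

38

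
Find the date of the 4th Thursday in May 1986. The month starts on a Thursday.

May 1986 begins on a Thursday, so the first Thursday is May 1.
The 4th Thursday is 3 weeks later: 1 + 21 = 22.

1986-05-22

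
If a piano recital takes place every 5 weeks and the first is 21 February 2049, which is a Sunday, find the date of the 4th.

6 June 2049

The 4th occurrence is 3 intervals after the first: 3 × 35 = 105 days after 21 February 2049.
February has 28 days — 7 days to the end of February leaves 98.
March has 31 days (67 left).
April has 30 days (37 left).
May has 31 days (6 left).
6 days into June → 6 June 2049.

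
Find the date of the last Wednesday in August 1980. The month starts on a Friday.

1980-08-27

August 1980 begins on a Friday, so the first Wednesday is August 6 (5 days later).
August 1980 has 31 days. Adding weeks: 6, 13, 20, 27 — the last one ≤ 31 is the 27th.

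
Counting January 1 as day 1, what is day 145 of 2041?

Jan has 31 days (145 − 31 = 114 remain).
Feb has 28 days (114 − 28 = 86 remain).
Mar has 31 days (86 − 31 = 55 remain).
Apr has 30 days (55 − 30 = 25 remain).
25 into May → May 25.

May 25, 2041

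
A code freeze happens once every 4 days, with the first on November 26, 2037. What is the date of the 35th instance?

April 11, 2038

The 35th occurrence is 34 intervals after the first: 34 × 4 = 136 days after November 26, 2037.
November has 30 days — 4 days to the end of November leaves 132.
December has 31 days (101 left).
January has 31 days (70 left).
February has 28 days (42 left).
March has 31 days (11 left).
11 days into April → April 11, 2038.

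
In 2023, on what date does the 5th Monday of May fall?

The first Monday of May 2023 is May 1.
The 5th Monday is 4 weeks later: 1 + 28 = 29.

2023-05-29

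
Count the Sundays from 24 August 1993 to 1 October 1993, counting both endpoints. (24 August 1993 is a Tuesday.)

24 August 1993 is a Tuesday; the first Sunday on or after it is 29 August 1993 (5 days later).
From 29 August 1993 to 1 October 1993: 2 + 30 + 1 = 33 days (rest of August, September, October).
33 ÷ 7 = 4 full weeks with remainder 5, so 4 more Sundays after the first → 5.

5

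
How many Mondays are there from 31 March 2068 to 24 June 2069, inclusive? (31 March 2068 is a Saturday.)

31 March 2068 is a Saturday; the first Monday on or after it is 2 April 2068 (2 days later).
From 2 April 2068 to 24 June 2069: 273 + 175 = 448 days (rest of 2068, to 24 June 2069 in 2069).
448 ÷ 7 = 64 full weeks with remainder 0, so 64 more Mondays after the first → 65.

65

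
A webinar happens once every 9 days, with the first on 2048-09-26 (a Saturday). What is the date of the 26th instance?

2049-05-09

The 26th occurrence is 25 intervals after the first: 25 × 9 = 225 days after 2048-09-26.
September has 30 days — 4 days to the end of September leaves 221.
October has 31 days (190 left).
November has 30 days (160 left).
December has 31 days (129 left).
January has 31 days (98 left).
February has 28 days (70 left).
March has 31 days (39 left).
April has 30 days (9 left).
9 days into May → 2049-05-09.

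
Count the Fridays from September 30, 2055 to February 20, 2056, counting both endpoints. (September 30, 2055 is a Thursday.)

September 30, 2055 is a Thursday; the first Friday on or after it is October 1, 2055 (1 day later).
From October 1, 2055 to February 20, 2056: 30 + 30 + 31 + 31 + 20 = 142 days (rest of October, November, December, January, February).
142 ÷ 7 = 20 full weeks with remainder 2, so 20 more Fridays after the first → 21.

21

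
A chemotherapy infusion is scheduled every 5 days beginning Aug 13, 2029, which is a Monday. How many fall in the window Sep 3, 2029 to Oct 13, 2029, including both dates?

8

Occurrences land 5·i days after Aug 13, 2029 for i = 0, 1, 2, …
Sep 3, 2029 is 21 days after the start; 21 ÷ 5 = 4 remainder 1; since the remainder is 1, round up to i = 5. First occurrence in the window: #6 on Sep 7, 2029 (5×5 = 25 days in).
Oct 13, 2029 is 61 days after the start; 61 ÷ 5 = 12 remainder 1. Last occurrence in the window: #13 on Oct 12, 2029.
Occurrences #6 through #13: 8 in total.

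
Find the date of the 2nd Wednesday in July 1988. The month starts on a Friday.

July 1988 begins on a Friday, so the first Wednesday is July 6 (5 days later).
The 2nd Wednesday is 1 weeks later: 6 + 7 = 13.

July 13, 1988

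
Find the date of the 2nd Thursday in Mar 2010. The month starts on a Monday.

Mar 2010 begins on a Monday, so the first Thursday is Mar 4 (3 days later).
The 2nd Thursday is 1 weeks later: 4 + 7 = 11.

Mar 11, 2010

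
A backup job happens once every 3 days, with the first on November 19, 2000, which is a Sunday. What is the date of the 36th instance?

The 36th occurrence is 35 intervals after the first: 35 × 3 = 105 days after November 19, 2000.
November has 30 days — 11 days to the end of November leaves 94.
December has 31 days (63 left).
January has 31 days (32 left).
February has 28 days (4 left).
4 days into March → March 4, 2001.

March 4, 2001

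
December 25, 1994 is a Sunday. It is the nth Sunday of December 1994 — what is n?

4th

Day 25 falls in week ⌈25/7⌉ of the month.
Days 1–7 hold the 1st Sunday, 8–14 the 2nd, 15–21 the 3rd, 22–28 the 4th, 29–31 the 5th.
25 is in the range for the 4th.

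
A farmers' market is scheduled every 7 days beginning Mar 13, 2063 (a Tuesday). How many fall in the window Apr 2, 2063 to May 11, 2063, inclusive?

Occurrences land 7·i days after Mar 13, 2063 for i = 0, 1, 2, …
Apr 2, 2063 is 20 days after the start; 20 ÷ 7 = 2 remainder 6; since the remainder is 6, round up to i = 3. First occurrence in the window: #4 on Apr 3, 2063 (3×7 = 21 days in).
May 11, 2063 is 59 days after the start; 59 ÷ 7 = 8 remainder 3. Last occurrence in the window: #9 on May 8, 2063.
Occurrences #4 through #9: 6 in total.

6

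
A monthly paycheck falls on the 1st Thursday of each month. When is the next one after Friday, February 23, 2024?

March 7, 2024

February 2024 starts on a Thursday, so its 1st Thursday is February 1, 2024.
That is not after February 23, 2024, so look at March 2024.
March 2024 starts on a Friday, so its 1st Thursday is March 7, 2024 (6 days in).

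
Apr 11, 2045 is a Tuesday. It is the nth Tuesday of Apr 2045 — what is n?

2nd

Day 11 falls in week ⌈11/7⌉ of the month.
Days 1–7 hold the 1st Tuesday, 8–14 the 2nd, 15–21 the 3rd, 22–28 the 4th, 29–31 the 5th.
11 is in the range for the 2nd.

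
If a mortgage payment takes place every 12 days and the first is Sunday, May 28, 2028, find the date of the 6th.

Jul 27, 2028

The 6th occurrence is 5 intervals after the first: 5 × 12 = 60 days after May 28, 2028.
May has 31 days — 3 days to the end of May leaves 57.
Jun has 30 days (27 left).
27 days into Jul → Jul 27, 2028.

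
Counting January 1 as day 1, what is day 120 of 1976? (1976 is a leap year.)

1976-04-29

January has 31 days (120 − 31 = 89 remain).
February has 29 days (89 − 29 = 60 remain).
March has 31 days (60 − 31 = 29 remain).
29 into April → April 29.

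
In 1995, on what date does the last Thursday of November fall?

The first Thursday of November 1995 is November 2.
November 1995 has 30 days. Adding weeks: 2, 9, 16, 23, 30 — the last one ≤ 30 is the 30th.

1995-11-30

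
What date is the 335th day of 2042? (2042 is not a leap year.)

2042-12-01

January has 31 days (335 − 31 = 304 remain).
February has 28 days (304 − 28 = 276 remain).
March has 31 days (276 − 31 = 245 remain).
April has 30 days (245 − 30 = 215 remain).
May has 31 days (215 − 31 = 184 remain).
June has 30 days (184 − 30 = 154 remain).
July has 31 days (154 − 31 = 123 remain).
August has 31 days (123 − 31 = 92 remain).
September has 30 days (92 − 30 = 62 remain).
October has 31 days (62 − 31 = 31 remain).
November has 30 days (31 − 30 = 1 remain).
1 into December → December 1.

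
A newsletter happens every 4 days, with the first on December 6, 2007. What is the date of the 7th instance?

December 30, 2007

The 7th occurrence is 6 intervals after the first: 6 × 4 = 24 days after December 6, 2007.
24 days later is December 30, 2007.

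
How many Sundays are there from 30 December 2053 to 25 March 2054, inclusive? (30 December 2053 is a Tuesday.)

30 December 2053 is a Tuesday; the first Sunday on or after it is 4 January 2054 (5 days later).
From 4 January 2054 to 25 March 2054: 27 + 28 + 25 = 80 days (rest of January, February, March).
80 ÷ 7 = 11 full weeks with remainder 3, so 11 more Sundays after the first → 12.

12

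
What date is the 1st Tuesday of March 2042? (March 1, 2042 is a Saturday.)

2042-03-04

March 2042 begins on a Saturday, so the first Tuesday is March 4 (3 days later).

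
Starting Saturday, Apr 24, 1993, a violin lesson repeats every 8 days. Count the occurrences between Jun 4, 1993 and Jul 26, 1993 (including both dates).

6

Occurrences land 8·i days after Apr 24, 1993 for i = 0, 1, 2, …
Jun 4, 1993 is 41 days after the start; 41 ÷ 8 = 5 remainder 1; since the remainder is 1, round up to i = 6. First occurrence in the window: #7 on Jun 11, 1993 (6×8 = 48 days in).
Jul 26, 1993 is 93 days after the start; 93 ÷ 8 = 11 remainder 5. Last occurrence in the window: #12 on Jul 21, 1993.
Occurrences #7 through #12: 6 in total.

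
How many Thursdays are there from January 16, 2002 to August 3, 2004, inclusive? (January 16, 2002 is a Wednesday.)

133

January 16, 2002 is a Wednesday; the first Thursday on or after it is January 17, 2002 (1 day later).
From January 17, 2002 to August 3, 2004: 348 + 365 + 216 = 929 days (rest of 2002, 2003, to August 3, 2004 in 2004).
929 ÷ 7 = 132 full weeks with remainder 5, so 132 more Thursdays after the first → 133.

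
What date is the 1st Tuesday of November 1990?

1990-11-06

November 1990 begins on a Thursday, so the first Tuesday is November 6 (5 days later).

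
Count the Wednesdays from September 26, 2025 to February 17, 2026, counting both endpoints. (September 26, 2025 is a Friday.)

20

September 26, 2025 is a Friday; the first Wednesday on or after it is October 1, 2025 (5 days later).
From October 1, 2025 to February 17, 2026: 30 + 30 + 31 + 31 + 17 = 139 days (rest of October, November, December, January, February).
139 ÷ 7 = 19 full weeks with remainder 6, so 19 more Wednesdays after the first → 20.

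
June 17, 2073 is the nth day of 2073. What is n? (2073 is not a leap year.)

168

Days in months before June: 31 + 28 + 31 + 30 + 31 = 151.
Plus 17 days into June → day 168.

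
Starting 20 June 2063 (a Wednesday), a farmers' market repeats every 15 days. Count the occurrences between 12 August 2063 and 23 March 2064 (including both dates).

15

Occurrences land 15·i days after 20 June 2063 for i = 0, 1, 2, …
12 August 2063 is 53 days after the start; 53 ÷ 15 = 3 remainder 8; since the remainder is 8, round up to i = 4. First occurrence in the window: #5 on 19 August 2063 (4×15 = 60 days in).
23 March 2064 is 277 days after the start; 277 ÷ 15 = 18 remainder 7. Last occurrence in the window: #19 on 16 March 2064.
Occurrences #5 through #19: 15 in total.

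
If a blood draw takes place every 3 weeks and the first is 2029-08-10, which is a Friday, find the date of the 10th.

2030-02-15

The 10th occurrence is 9 intervals after the first: 9 × 21 = 189 days after 2029-08-10.
August has 31 days — 21 days to the end of August leaves 168.
September has 30 days (138 left).
October has 31 days (107 left).
November has 30 days (77 left).
December has 31 days (46 left).
January has 31 days (15 left).
15 days into February → 2030-02-15.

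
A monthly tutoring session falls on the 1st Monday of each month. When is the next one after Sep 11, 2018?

Sep 2018 starts on a Saturday, so its 1st Monday is Sep 3, 2018 (2 days in).
That is not after Sep 11, 2018, so look at Oct 2018.
Oct 2018 starts on a Monday, so its 1st Monday is Oct 1, 2018.

Oct 1, 2018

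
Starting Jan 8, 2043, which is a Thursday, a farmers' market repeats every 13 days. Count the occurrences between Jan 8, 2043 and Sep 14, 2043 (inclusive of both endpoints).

Occurrences land 13·i days after Jan 8, 2043 for i = 0, 1, 2, …
The window opens on the start date, so the first occurrence inside is #1 on Jan 8, 2043.
Sep 14, 2043 is 249 days after the start; 249 ÷ 13 = 19 remainder 2. Last occurrence in the window: #20 on Sep 12, 2043.
Occurrences #1 through #20: 20 in total.

20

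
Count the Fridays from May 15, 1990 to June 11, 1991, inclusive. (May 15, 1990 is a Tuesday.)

May 15, 1990 is a Tuesday; the first Friday on or after it is May 18, 1990 (3 days later).
From May 18, 1990 to June 11, 1991: 227 + 162 = 389 days (rest of 1990, to June 11, 1991 in 1991).
389 ÷ 7 = 55 full weeks with remainder 4, so 55 more Fridays after the first → 56.

56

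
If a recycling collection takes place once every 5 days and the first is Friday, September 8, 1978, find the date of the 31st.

The 31st occurrence is 30 intervals after the first: 30 × 5 = 150 days after September 8, 1978.
September has 30 days — 22 days to the end of September leaves 128.
October has 31 days (97 left).
November has 30 days (67 left).
December has 31 days (36 left).
January has 31 days (5 left).
5 days into February → February 5, 1979.

February 5, 1979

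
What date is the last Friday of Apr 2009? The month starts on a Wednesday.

Apr 2009 begins on a Wednesday, so the first Friday is Apr 3 (2 days later).
Apr 2009 has 30 days. Adding weeks: 3, 10, 17, 24 — the last one ≤ 30 is the 24th.

Apr 24, 2009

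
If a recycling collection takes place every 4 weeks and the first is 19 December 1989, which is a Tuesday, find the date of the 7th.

5 June 1990

The 7th occurrence is 6 intervals after the first: 6 × 28 = 168 days after 19 December 1989.
December has 31 days — 12 days to the end of December leaves 156.
January has 31 days (125 left).
February has 28 days (97 left).
March has 31 days (66 left).
April has 30 days (36 left).
May has 31 days (5 left).
5 days into June → 5 June 1990.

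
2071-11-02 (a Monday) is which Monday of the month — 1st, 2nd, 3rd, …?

Day 2 falls in week ⌈2/7⌉ of the month.
Days 1–7 hold the 1st Monday, 8–14 the 2nd, 15–21 the 3rd, 22–28 the 4th, 29–31 the 5th.
2 is in the range for the 1st.

1st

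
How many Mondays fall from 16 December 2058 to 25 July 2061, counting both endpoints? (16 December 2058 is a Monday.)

137

16 December 2058 is a Monday; the first Monday on or after it is 16 December 2058.
From 16 December 2058 to 25 July 2061: 15 + 365 + 366 + 206 = 952 days (rest of 2058, 2059, 2060, to 25 July 2061 in 2061).
952 ÷ 7 = 136 full weeks with remainder 0, so 136 more Mondays after the first → 137.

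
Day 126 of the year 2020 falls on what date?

January has 31 days (126 − 31 = 95 remain).
February has 29 days (95 − 29 = 66 remain).
March has 31 days (66 − 31 = 35 remain).
April has 30 days (35 − 30 = 5 remain).
5 into May → May 5.

2020-05-05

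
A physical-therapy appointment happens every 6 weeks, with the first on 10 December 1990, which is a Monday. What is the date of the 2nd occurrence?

21 January 1991

The 2nd occurrence is 1 interval after the first: 1 × 42 = 42 days after 10 December 1990.
December has 31 days — 21 days to the end of December leaves 21.
21 days into January → 21 January 1991.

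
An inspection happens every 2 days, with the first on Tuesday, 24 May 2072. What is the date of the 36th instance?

The 36th occurrence is 35 intervals after the first: 35 × 2 = 70 days after 24 May 2072.
May has 31 days — 7 days to the end of May leaves 63.
June has 30 days (33 left).
July has 31 days (2 left).
2 days into August → 2 August 2072.

2 August 2072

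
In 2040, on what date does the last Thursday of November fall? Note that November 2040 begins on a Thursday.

November 2040 begins on a Thursday, so the first Thursday is November 1.
November 2040 has 30 days. Adding weeks: 1, 8, 15, 22, 29 — the last one ≤ 30 is the 29th.

29 November 2040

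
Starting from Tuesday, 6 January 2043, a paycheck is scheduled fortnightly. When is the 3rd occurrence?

3 February 2043

The 3rd occurrence is 2 intervals after the first: 2 × 14 = 28 days after 6 January 2043.
January has 31 days — 25 days to the end of January leaves 3.
3 days into February → 3 February 2043.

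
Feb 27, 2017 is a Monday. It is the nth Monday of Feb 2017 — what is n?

Day 27 falls in week ⌈27/7⌉ of the month.
Days 1–7 hold the 1st Monday, 8–14 the 2nd, 15–21 the 3rd, 22–28 the 4th, 29–31 the 5th.
27 is in the range for the 4th.

4th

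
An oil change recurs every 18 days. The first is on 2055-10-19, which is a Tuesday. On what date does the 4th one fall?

The 4th occurrence is 3 intervals after the first: 3 × 18 = 54 days after 2055-10-19.
October has 31 days — 12 days to the end of October leaves 42.
November has 30 days (12 left).
12 days into December → 2055-12-12.

2055-12-12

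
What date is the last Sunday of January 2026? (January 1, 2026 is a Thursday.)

January 2026 begins on a Thursday, so the first Sunday is January 4 (3 days later).
January 2026 has 31 days. Adding weeks: 4, 11, 18, 25 — the last one ≤ 31 is the 25th.

2026-01-25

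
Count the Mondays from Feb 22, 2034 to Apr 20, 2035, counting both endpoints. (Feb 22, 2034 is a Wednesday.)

Feb 22, 2034 is a Wednesday; the first Monday on or after it is Feb 27, 2034 (5 days later).
From Feb 27, 2034 to Apr 20, 2035: 307 + 110 = 417 days (rest of 2034, to Apr 20, 2035 in 2035).
417 ÷ 7 = 59 full weeks with remainder 4, so 59 more Mondays after the first → 60.

60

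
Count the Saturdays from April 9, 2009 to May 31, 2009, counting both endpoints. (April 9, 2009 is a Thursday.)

April 9, 2009 is a Thursday; the first Saturday on or after it is April 11, 2009 (2 days later).
From April 11, 2009 to May 31, 2009: 19 + 31 = 50 days (rest of April, May).
50 ÷ 7 = 7 full weeks with remainder 1, so 7 more Saturdays after the first → 8.

8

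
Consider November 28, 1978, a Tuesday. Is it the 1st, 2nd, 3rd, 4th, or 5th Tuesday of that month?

Day 28 falls in week ⌈28/7⌉ of the month.
Days 1–7 hold the 1st Tuesday, 8–14 the 2nd, 15–21 the 3rd, 22–28 the 4th, 29–31 the 5th.
28 is in the range for the 4th.

4th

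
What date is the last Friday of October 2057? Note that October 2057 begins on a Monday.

October 2057 begins on a Monday, so the first Friday is October 5 (4 days later).
October 2057 has 31 days. Adding weeks: 5, 12, 19, 26 — the last one ≤ 31 is the 26th.

26 October 2057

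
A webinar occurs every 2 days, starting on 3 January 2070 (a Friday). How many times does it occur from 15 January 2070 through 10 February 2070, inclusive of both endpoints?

Occurrences land 2·i days after 3 January 2070 for i = 0, 1, 2, …
15 January 2070 is 12 days after the start; 12 ÷ 2 = 6 remainder 0. First occurrence in the window: #7 on 15 January 2070 (6×2 = 12 days in).
10 February 2070 is 38 days after the start; 38 ÷ 2 = 19 remainder 0. Last occurrence in the window: #20 on 10 February 2070.
Occurrences #7 through #20: 14 in total.

14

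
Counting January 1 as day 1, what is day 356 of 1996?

January has 31 days (356 − 31 = 325 remain).
February has 29 days (325 − 29 = 296 remain).
March has 31 days (296 − 31 = 265 remain).
April has 30 days (265 − 30 = 235 remain).
May has 31 days (235 − 31 = 204 remain).
June has 30 days (204 − 30 = 174 remain).
July has 31 days (174 − 31 = 143 remain).
August has 31 days (143 − 31 = 112 remain).
September has 30 days (112 − 30 = 82 remain).
October has 31 days (82 − 31 = 51 remain).
November has 30 days (51 − 30 = 21 remain).
21 into December → December 21.

1996-12-21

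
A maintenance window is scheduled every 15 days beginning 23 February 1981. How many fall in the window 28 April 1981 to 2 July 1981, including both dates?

4

Occurrences land 15·i days after 23 February 1981 for i = 0, 1, 2, …
28 April 1981 is 64 days after the start; 64 ÷ 15 = 4 remainder 4; since the remainder is 4, round up to i = 5. First occurrence in the window: #6 on 9 May 1981 (5×15 = 75 days in).
2 July 1981 is 129 days after the start; 129 ÷ 15 = 8 remainder 9. Last occurrence in the window: #9 on 23 June 1981.
Occurrences #6 through #9: 4 in total.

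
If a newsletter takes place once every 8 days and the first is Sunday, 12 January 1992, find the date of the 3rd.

The 3rd occurrence is 2 intervals after the first: 2 × 8 = 16 days after 12 January 1992.
16 days later is 28 January 1992.

28 January 1992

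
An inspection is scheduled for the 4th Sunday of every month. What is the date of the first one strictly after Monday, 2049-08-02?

2049-08-22

August 2049 starts on a Sunday; its first Sunday is the 1st, so the 4th Sunday is the 22nd — 2049-08-22.
2049-08-22 is after 2049-08-02, so that is the next one.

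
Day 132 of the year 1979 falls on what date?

12 May 1979

January has 31 days (132 − 31 = 101 remain).
February has 28 days (101 − 28 = 73 remain).
March has 31 days (73 − 31 = 42 remain).
April has 30 days (42 − 30 = 12 remain).
12 into May → May 12.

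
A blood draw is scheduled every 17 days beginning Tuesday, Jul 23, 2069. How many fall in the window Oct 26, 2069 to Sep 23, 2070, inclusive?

Occurrences land 17·i days after Jul 23, 2069 for i = 0, 1, 2, …
Oct 26, 2069 is 95 days after the start; 95 ÷ 17 = 5 remainder 10; since the remainder is 10, round up to i = 6. First occurrence in the window: #7 on Nov 2, 2069 (6×17 = 102 days in).
Sep 23, 2070 is 427 days after the start; 427 ÷ 17 = 25 remainder 2. Last occurrence in the window: #26 on Sep 21, 2070.
Occurrences #7 through #26: 20 in total.

20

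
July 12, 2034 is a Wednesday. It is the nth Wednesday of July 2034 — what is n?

2nd

Day 12 falls in week ⌈12/7⌉ of the month.
Days 1–7 hold the 1st Wednesday, 8–14 the 2nd, 15–21 the 3rd, 22–28 the 4th, 29–31 the 5th.
12 is in the range for the 2nd.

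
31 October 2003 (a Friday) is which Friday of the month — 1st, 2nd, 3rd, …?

Day 31 falls in week ⌈31/7⌉ of the month.
Days 1–7 hold the 1st Friday, 8–14 the 2nd, 15–21 the 3rd, 22–28 the 4th, 29–31 the 5th.
31 is in the range for the 5th.

5th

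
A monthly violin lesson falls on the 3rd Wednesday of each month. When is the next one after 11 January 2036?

January 2036 starts on a Tuesday; its first Wednesday is the 2nd, so the 3rd Wednesday is the 16th — 16 January 2036.
16 January 2036 is after 11 January 2036, so that is the next one.

16 January 2036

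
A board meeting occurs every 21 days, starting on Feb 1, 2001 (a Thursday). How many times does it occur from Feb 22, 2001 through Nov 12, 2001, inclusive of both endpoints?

13

Occurrences land 21·i days after Feb 1, 2001 for i = 0, 1, 2, …
Feb 22, 2001 is 21 days after the start; 21 ÷ 21 = 1 remainder 0. First occurrence in the window: #2 on Feb 22, 2001 (1×21 = 21 days in).
Nov 12, 2001 is 284 days after the start; 284 ÷ 21 = 13 remainder 11. Last occurrence in the window: #14 on Nov 1, 2001.
Occurrences #2 through #14: 13 in total.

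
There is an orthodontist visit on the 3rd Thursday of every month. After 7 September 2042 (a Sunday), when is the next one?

18 September 2042

September 2042 starts on a Monday; its first Thursday is the 4th, so the 3rd Thursday is the 18th — 18 September 2042.
18 September 2042 is after 7 September 2042, so that is the next one.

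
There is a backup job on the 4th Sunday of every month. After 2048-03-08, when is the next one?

2048-03-22

March 2048 starts on a Sunday; its first Sunday is the 1st, so the 4th Sunday is the 22nd — 2048-03-22.
2048-03-22 is after 2048-03-08, so that is the next one.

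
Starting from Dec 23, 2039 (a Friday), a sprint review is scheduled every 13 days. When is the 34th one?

The 34th occurrence is 33 intervals after the first: 33 × 13 = 429 days after Dec 23, 2039.
Dec has 31 days — 8 days to the end of Dec leaves 421.
2040 has 366 days (55 left).
Jan has 31 days (24 left).
24 days into Feb → Feb 24, 2041.

Feb 24, 2041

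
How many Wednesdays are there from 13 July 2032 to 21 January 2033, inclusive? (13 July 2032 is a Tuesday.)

28

13 July 2032 is a Tuesday; the first Wednesday on or after it is 14 July 2032 (1 day later).
From 14 July 2032 to 21 January 2033: 17 + 31 + 30 + 31 + 30 + 31 + 21 = 191 days (rest of July, August, September, October, November, December, January).
191 ÷ 7 = 27 full weeks with remainder 2, so 27 more Wednesdays after the first → 28.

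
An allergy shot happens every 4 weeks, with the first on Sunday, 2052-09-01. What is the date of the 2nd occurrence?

2052-09-29

The 2nd occurrence is 1 interval after the first: 1 × 28 = 28 days after 2052-09-01.
28 days later is 2052-09-29.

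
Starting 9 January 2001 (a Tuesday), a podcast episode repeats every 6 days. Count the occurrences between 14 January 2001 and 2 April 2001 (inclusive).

13

Occurrences land 6·i days after 9 January 2001 for i = 0, 1, 2, …
14 January 2001 is 5 days after the start; 5 ÷ 6 = 0 remainder 5; since the remainder is 5, round up to i = 1. First occurrence in the window: #2 on 15 January 2001 (1×6 = 6 days in).
2 April 2001 is 83 days after the start; 83 ÷ 6 = 13 remainder 5. Last occurrence in the window: #14 on 28 March 2001.
Occurrences #2 through #14: 13 in total.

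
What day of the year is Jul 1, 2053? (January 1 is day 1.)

182

Days in months before Jul: 31 + 28 + 31 + 30 + 31 + 30 = 181.
Plus 1 day into Jul → day 182.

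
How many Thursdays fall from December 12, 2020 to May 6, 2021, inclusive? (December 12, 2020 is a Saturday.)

December 12, 2020 is a Saturday; the first Thursday on or after it is December 17, 2020 (5 days later).
From December 17, 2020 to May 6, 2021: 14 + 31 + 28 + 31 + 30 + 6 = 140 days (rest of December, January, February, March, April, May).
140 ÷ 7 = 20 full weeks with remainder 0, so 20 more Thursdays after the first → 21.

21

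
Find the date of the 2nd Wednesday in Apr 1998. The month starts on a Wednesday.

Apr 8, 1998

Apr 1998 begins on a Wednesday, so the first Wednesday is Apr 1.
The 2nd Wednesday is 1 weeks later: 1 + 7 = 8.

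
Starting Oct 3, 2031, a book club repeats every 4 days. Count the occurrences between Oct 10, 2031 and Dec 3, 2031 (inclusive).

14

Occurrences land 4·i days after Oct 3, 2031 for i = 0, 1, 2, …
Oct 10, 2031 is 7 days after the start; 7 ÷ 4 = 1 remainder 3; since the remainder is 3, round up to i = 2. First occurrence in the window: #3 on Oct 11, 2031 (2×4 = 8 days in).
Dec 3, 2031 is 61 days after the start; 61 ÷ 4 = 15 remainder 1. Last occurrence in the window: #16 on Dec 2, 2031.
Occurrences #3 through #16: 14 in total.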